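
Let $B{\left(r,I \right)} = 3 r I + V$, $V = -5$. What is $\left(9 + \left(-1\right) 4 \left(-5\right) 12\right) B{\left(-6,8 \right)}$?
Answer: $-37101$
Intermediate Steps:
$B{\left(r,I \right)} = -5 + 3 I r$ ($B{\left(r,I \right)} = 3 r I - 5 = 3 I r - 5 = -5 + 3 I r$)
$\left(9 + \left(-1\right) 4 \left(-5\right) 12\right) B{\left(-6,8 \right)} = \left(9 + \left(-1\right) 4 \left(-5\right) 12\right) \left(-5 + 3 \cdot 8 \left(-6\right)\right) = \left(9 + \left(-4\right) \left(-5\right) 12\right) \left(-5 - 144\right) = \left(9 + 20 \cdot 12\right) \left(-149\right) = \left(9 + 240\right) \left(-149\right) = 249 \left(-149\right) = -37101$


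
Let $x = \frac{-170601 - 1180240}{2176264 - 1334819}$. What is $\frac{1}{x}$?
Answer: $- \frac{841445}{1350841} \approx -0.6229$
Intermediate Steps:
$x = - \frac{1350841}{841445} \approx -1.6054$
$\frac{1}{x} = \frac{1}{- \frac{1350841}{841445}} = - \frac{841445}{1350841}$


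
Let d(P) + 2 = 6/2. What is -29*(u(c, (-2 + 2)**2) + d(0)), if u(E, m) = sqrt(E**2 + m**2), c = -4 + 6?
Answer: -87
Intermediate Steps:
c = 2
d(P) = 1 (d(P) = -2 + 6/2 = -2 + 6*(1/2) = -2 + 3 = 1)
-29*(u(c, (-2 + 2)**2) + d(0)) = -29*(sqrt(2**2 + ((-2 + 2)**2)**2) + 1) = -29*(sqrt(4 + (0**2)**2) + 1) = -29*(sqrt(4 + 0**2) + 1) = -29*(sqrt(4 + 0) + 1) = -29*(sqrt(4) + 1) = -29*(2 + 1) = -29*3 = -87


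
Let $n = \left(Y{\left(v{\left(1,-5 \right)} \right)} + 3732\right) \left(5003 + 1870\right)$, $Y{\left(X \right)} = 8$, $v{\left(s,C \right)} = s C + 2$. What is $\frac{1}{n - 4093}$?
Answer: $\frac{1}{25700927} \approx 3.8909 \cdot 10^{-8}$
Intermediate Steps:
$v{\left(s,C \right)} = 2 + C s$ ($v{\left(s,C \right)} = C s + 2 = 2 + C s$)
$n = 25705020$ ($n = \left(8 + 3732\right) \left(5003 + 1870\right) = 3740 \cdot 6873 = 25705020$)
$\frac{1}{n - 4093} = \frac{1}{25705020 - 4093} = \frac{1}{25700927}$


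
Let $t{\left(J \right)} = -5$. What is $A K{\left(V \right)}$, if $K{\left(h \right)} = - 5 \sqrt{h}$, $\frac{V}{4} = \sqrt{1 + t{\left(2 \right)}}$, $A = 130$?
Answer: $-1300 - 1300 i \approx -1300.0 - 1300.0 i$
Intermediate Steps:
$V = 8 i$ ($V = 4 \sqrt{1 - 5} = 4 \sqrt{-4} = 4 \cdot 2 i = 8 i \approx 8.0 i$)
$A K{\left(V \right)} = 130 \left(- 5 \sqrt{8 i}\right) = 130 \left(- 5 \cdot 2 \left(1 + i\right)\right) = 130 \left(- 10 \left(1 + i\right)\right) = - 1300 \left(1 + i\right)$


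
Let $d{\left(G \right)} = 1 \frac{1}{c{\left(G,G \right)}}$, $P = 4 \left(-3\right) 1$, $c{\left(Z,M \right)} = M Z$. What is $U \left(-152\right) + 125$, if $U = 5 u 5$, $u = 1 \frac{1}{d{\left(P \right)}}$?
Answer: $-547075$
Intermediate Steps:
$P = -12$ ($P = \left(-12\right) 1 = -12$)
$d{\left(G \right)} = \frac{1}{G^{2}}$ ($d{\left(G \right)} = 1 \frac{1}{G G} = 1 \frac{1}{G^{2}} = \frac{1}{G^{2}}$)
$u = 144$ ($u = 1 \frac{1}{\frac{1}{144}} = 1 \cdot 144 = 144$)
$U = 3600$ ($U = 5 \cdot 144 \cdot 5 = 720 \cdot 5 = 3600$)
$U \left(-152\right) + 125 = 3600 \left(-152\right) + 125 = -547200 + 125 = -547075$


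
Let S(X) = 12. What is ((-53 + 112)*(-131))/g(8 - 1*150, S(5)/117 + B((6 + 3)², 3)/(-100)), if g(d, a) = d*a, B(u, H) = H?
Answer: 15071550/20093 ≈ 750.09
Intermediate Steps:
g(d, a) = a*d
((-53 + 112)*(-131))/g(8 - 1*150, S(5)/117 + B((6 + 3)², 3)/(-100)) = ((-53 + 112)*(-131))/(((12/117 + 3/(-100))*(8 - 1*150))) = (59*(-131))/(((12*(1/117) + 3*(-1/100))*(8 - 150))) = -7729*(-1/(142*(4/39 - 3/100))) = -7729/((283/3900)*(-142)) = -7729/(-20093/1950) = -7729*(-1950/20093) = 15071550/20093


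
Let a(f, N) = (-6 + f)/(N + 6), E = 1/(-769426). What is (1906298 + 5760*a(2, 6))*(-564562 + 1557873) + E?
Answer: 1455476702840329707/769426 ≈ 1.8916e+12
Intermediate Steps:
E = -1/769426 ≈ -1.2997e-6
a(f, N) = (-6 + f)/(6 + N)
(1906298 + 5760*a(2, 6))*(-564562 + 1557873) + E = (1906298 + 5760*((-6 + 2)/(6 + 6)))*(-564562 + 1557873) - 1/769426 = (1906298 + 5760*(-4/12))*993311 - 1/769426 = (1906298 + 5760*((1/12)*(-4)))*993311 - 1/769426 = (1906298 + 5760*(-⅓))*993311 - 1/769426 = (1906298 - 1920)*993311 - 1/769426 = 1904378*993311 - 1/769426 = 1891639615558 - 1/769426 = 1455476702840329707/769426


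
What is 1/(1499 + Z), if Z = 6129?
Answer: 1/7628 ≈ 0.00013110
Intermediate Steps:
1/(1499 + Z) = 1/(1499 + 6129) = 1/7628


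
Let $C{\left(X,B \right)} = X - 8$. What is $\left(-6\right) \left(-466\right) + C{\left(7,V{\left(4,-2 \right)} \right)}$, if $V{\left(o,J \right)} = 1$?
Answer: $2795$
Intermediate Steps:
$C{\left(X,B \right)} = -8 + X$ ($C{\left(X,B \right)} = X - 8 = -8 + X$)
$\left(-6\right) \left(-466\right) + C{\left(7,V{\left(4,-2 \right)} \right)} = \left(-6\right) \left(-466\right) + \left(-8 + 7\right) = 2796 - 1 = 2795$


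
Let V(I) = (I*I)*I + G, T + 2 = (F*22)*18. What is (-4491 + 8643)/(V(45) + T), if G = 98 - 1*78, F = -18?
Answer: 1384/28005 ≈ 0.049420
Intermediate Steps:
T = -7130 (T = -2 - 18*22*18 = -2 - 396*18 = -2 - 7128 = -7130)
G = 20 (G = 98 - 78 = 20)
V(I) = 20 + I³ (V(I) = (I*I)*I + 20 = I²*I + 20 = I³ + 20 = 20 + I³)
(-4491 + 8643)/(V(45) + T) = (-4491 + 8643)/((20 + 45³) - 7130) = 4152/((20 + 91125) - 7130) = 4152/(91145 - 7130) = 4152/84015 = 4152*(1/84015) = 1384/28005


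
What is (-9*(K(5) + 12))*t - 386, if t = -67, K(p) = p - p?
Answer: 6850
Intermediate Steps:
K(p) = 0
(-9*(K(5) + 12))*t - 386 = -9*(0 + 12)*(-67) - 386 = -9*12*(-67) - 386 = -108*(-67) - 386 = 7236 - 386 = 6850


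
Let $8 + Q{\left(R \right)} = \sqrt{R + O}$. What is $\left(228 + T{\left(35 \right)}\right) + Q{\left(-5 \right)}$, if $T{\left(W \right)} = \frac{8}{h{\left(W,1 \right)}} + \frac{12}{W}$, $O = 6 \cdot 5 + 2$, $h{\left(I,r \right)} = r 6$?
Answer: $\frac{23276}{105} + 3 \sqrt{3} \approx 226.87$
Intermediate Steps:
$h{\left(I,r \right)} = 6 r$
$O = 32$ ($O = 30 + 2 = 32$)
$T{\left(W \right)} = \frac{4}{3} + \frac{12}{W}$ ($T{\left(W \right)} = \frac{8}{6 \cdot 1} + \frac{12}{W} = \frac{8}{6} + \frac{12}{W} = 8 \cdot \frac{1}{6} + \frac{12}{W} = \frac{4}{3} + \frac{12}{W}$)
$Q{\left(R \right)} = -8 + \sqrt{32 + R}$ ($Q{\left(R \right)} = -8 + \sqrt{R + 32} = -8 + \sqrt{32 + R}$)
$\left(228 + T{\left(35 \right)}\right) + Q{\left(-5 \right)} = \left(228 + \left(\frac{4}{3} + \frac{12}{35}\right)\right) - \left(8 - \sqrt{32 - 5}\right) = \left(228 + \left(\frac{4}{3} + 12 \cdot \frac{1}{35}\right)\right) - \left(8 - \sqrt{27}\right) = \left(228 + \left(\frac{4}{3} + \frac{12}{35}\right)\right) - \left(8 - 3 \sqrt{3}\right) = \left(228 + \frac{176}{105}\right) - \left(8 - 3 \sqrt{3}\right) = \frac{24116}{105} - \left(8 - 3 \sqrt{3}\right) = \frac{23276}{105} + 3 \sqrt{3}$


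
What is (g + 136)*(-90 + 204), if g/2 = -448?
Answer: -86640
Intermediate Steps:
g = -896 (g = 2*(-448) = -896)
(g + 136)*(-90 + 204) = (-896 + 136)*(-90 + 204) = -760*114 = -86640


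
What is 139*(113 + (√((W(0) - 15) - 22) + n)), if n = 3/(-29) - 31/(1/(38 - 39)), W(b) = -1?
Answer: 580047/29 + 139*I*√38 ≈ 20002.0 + 856.85*I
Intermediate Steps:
n = 896/29 (n = 3*(-1/29) - 31/(1/(-1)) = -3/29 - 31/(-1) = -3/29 - 31*(-1) = -3/29 + 31 = 896/29 ≈ 30.897)
139*(113 + (√((W(0) - 15) - 22) + n)) = 139*(113 + (√((-1 - 15) - 22) + 896/29)) = 139*(113 + (√(-16 - 22) + 896/29)) = 139*(113 + (√(-38) + 896/29)) = 139*(113 + (I*√38 + 896/29)) = 139*(113 + (896/29 + I*√38)) = 139*(4173/29 + I*√38) = 580047/29 + 139*I*√38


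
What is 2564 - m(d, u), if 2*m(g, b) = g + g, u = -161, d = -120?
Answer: 2684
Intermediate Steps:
m(g, b) = g (m(g, b) = (g + g)/2 = (2*g)/2 = g)
2564 - m(d, u) = 2564 - 1*(-120) = 2564 + 120 = 2684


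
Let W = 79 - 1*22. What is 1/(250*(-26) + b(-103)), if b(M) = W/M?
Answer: -103/669557 ≈ -0.00015383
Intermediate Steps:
W = 57 (W = 79 - 22 = 57)
b(M) = 57/M
1/(250*(-26) + b(-103)) = 1/(250*(-26) + 57/(-103)) = 1/(-6500 + 57*(-1/103)) = 1/(-6500 - 57/103) = 1/(-669557/103) = -103/669557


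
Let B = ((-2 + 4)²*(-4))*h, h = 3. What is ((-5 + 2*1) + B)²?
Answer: 2601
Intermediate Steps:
B = -48 (B = ((-2 + 4)²*(-4))*3 = (2²*(-4))*3 = (4*(-4))*3 = -16*3 = -48)
((-5 + 2*1) + B)² = ((-5 + 2*1) - 48)² = ((-5 + 2) - 48)² = (-3 - 48)² = (-51)² = 2601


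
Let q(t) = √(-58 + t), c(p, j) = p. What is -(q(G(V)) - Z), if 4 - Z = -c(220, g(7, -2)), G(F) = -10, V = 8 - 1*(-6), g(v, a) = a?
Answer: 224 - 2*I*√17 ≈ 224.0 - 8.2462*I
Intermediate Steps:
V = 14 (V = 8 + 6 = 14)
Z = 224 (Z = 4 - (-1)*220 = 4 - 1*(-220) = 4 + 220 = 224)
-(q(G(V)) - Z) = -(√(-58 - 10) - 1*224) = -(√(-68) - 224) = -(2*I*√17 - 224) = -(-224 + 2*I*√17) = 224 - 2*I*√17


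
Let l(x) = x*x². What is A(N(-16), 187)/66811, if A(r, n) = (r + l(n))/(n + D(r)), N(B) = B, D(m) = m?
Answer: 2179729/3808227 ≈ 0.57237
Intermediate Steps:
l(x) = x³
A(r, n) = (r + n³)/(n + r)
A(N(-16), 187)/66811 = ((-16 + 187³)/(187 - 16))/66811 = ((-16 + 6539203)/171)*(1/66811) = ((1/171)*6539187)*(1/66811) = (2179729/57)*(1/66811) = 2179729/3808227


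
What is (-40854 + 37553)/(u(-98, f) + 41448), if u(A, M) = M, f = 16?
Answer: -3301/41464 ≈ -0.079611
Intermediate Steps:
(-40854 + 37553)/(u(-98, f) + 41448) = (-40854 + 37553)/(16 + 41448) = -3301/41464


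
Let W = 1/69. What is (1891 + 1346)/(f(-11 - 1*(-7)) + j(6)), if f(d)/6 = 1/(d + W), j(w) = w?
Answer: 296725/412 ≈ 720.21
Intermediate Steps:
W = 1/69 ≈ 0.014493
f(d) = 6/(1/69 + d) (f(d) = 6/(d + 1/69) = 6/(1/69 + d))
(1891 + 1346)/(f(-11 - 1*(-7)) + j(6)) = (1891 + 1346)/(414/(1 + 69*(-11 - 1*(-7))) + 6) = 3237/(414/(1 + 69*(-11 + 7)) + 6) = 3237/(414/(1 + 69*(-4)) + 6) = 3237/(414/(1 - 276) + 6) = 3237/(414/(-275) + 6) = 3237/(414*(-1/275) + 6) = 3237/(-414/275 + 6) = 3237/(1236/275) = 3237*(275/1236) = 296725/412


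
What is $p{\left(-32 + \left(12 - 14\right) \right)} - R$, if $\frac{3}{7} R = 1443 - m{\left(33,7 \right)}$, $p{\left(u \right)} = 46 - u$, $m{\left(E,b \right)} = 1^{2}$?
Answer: $- \frac{9854}{3} \approx -3284.7$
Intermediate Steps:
$m{\left(E,b \right)} = 1$
$R = \frac{10094}{3}$ ($R = \frac{7 \left(1443 - 1\right)}{3} = \frac{7}{3} \cdot 1442 = \frac{10094}{3} \approx 3364.7$)
$p{\left(-32 + \left(12 - 14\right) \right)} - R = \left(46 - \left(-32 + \left(12 - 14\right)\right)\right) - \frac{10094}{3} = \left(46 - \left(-32 - 2\right)\right) - \frac{10094}{3} = \left(46 - -34\right) - \frac{10094}{3} = \left(46 + 34\right) - \frac{10094}{3} = 80 - \frac{10094}{3} = - \frac{9854}{3}$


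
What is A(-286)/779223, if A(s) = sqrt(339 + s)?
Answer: sqrt(53)/779223 ≈ 9.3428e-6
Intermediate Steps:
A(-286)/779223 = sqrt(339 - 286)/779223 = sqrt(53)*(1/779223) = sqrt(53)/779223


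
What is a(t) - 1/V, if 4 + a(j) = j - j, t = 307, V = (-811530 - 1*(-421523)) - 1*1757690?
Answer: -8590787/2147697 ≈ -4.0000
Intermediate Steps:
V = -2147697 (V = (-811530 + 421523) - 1757690 = -390007 - 1757690 = -2147697)
a(j) = -4 (a(j) = -4 + (j - j) = -4 + 0 = -4)
a(t) - 1/V = -4 - 1/(-2147697) = -4 - 1*(-1/2147697) = -4 + 1/2147697 = -8590787/2147697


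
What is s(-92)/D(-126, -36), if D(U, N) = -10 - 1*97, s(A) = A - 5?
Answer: 97/107 ≈ 0.90654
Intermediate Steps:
s(A) = -5 + A
D(U, N) = -107 (D(U, N) = -10 - 97 = -107)
s(-92)/D(-126, -36) = (-5 - 92)/(-107) = -97*(-1/107) = 97/107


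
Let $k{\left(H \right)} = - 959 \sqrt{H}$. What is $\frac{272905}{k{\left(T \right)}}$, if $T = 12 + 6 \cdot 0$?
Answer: $- \frac{272905 \sqrt{3}}{5754} \approx -82.149$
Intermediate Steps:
$T = 12$ ($T = 12 + 0 = 12$)
$\frac{272905}{k{\left(T \right)}} = \frac{272905}{\left(-959\right) \sqrt{12}} = \frac{272905}{\left(-959\right) 2 \sqrt{3}} = \frac{272905}{\left(-1918\right) \sqrt{3}} = 272905 \left(- \frac{\sqrt{3}}{5754}\right) = - \frac{272905 \sqrt{3}}{5754}$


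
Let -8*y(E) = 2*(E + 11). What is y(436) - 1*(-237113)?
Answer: 948005/4 ≈ 2.3700e+5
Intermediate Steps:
y(E) = -11/4 - E/4 (y(E) = -(E + 11)/4 = -(11 + E)/4 = -(22 + 2*E)/8 = -11/4 - E/4)
y(436) - 1*(-237113) = (-11/4 - ¼*436) - 1*(-237113) = (-11/4 - 109) + 237113 = -447/4 + 237113 = 948005/4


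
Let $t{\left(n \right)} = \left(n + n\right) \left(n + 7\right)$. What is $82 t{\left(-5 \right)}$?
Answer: $-1640$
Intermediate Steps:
$t{\left(n \right)} = 2 n \left(7 + n\right)$
$82 t{\left(-5 \right)} = 82 \cdot 2 \left(-5\right) \left(7 - 5\right) = 82 \cdot 2 \left(-5\right) 2 = 82 \left(-20\right) = -1640$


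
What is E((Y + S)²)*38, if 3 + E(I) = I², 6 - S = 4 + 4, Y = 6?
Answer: 9614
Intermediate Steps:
S = -2 (S = 6 - (4 + 4) = 6 - 1*8 = 6 - 8 = -2)
E(I) = -3 + I²
E((Y + S)²)*38 = (-3 + ((6 - 2)²)²)*38 = (-3 + (4²)²)*38 = (-3 + 16²)*38 = (-3 + 256)*38 = 253*38 = 9614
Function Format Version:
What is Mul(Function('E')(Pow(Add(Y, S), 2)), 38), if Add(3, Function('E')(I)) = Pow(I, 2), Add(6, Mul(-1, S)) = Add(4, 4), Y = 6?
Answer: 9614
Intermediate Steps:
S = -2 (S = Add(6, Mul(-1, Add(4, 4))) = Add(6, Mul(-1, 8)) = Add(6, -8) = -2)
Function('E')(I) = Add(-3, Pow(I, 2))
Mul(Function('E')(Pow(Add(Y, S), 2)), 38) = Mul(Add(-3, Pow(Pow(Add(6, -2), 2), 2)), 38) = Mul(Add(-3, Pow(Pow(4, 2), 2)), 38) = Mul(Add(-3, Pow(16, 2)), 38) = Mul(Add(-3, 256), 38) = Mul(253, 38) = 9614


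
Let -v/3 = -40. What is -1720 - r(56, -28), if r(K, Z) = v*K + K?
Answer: -8496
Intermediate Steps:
v = 120 (v = -3*(-40) = 120)
r(K, Z) = 121*K (r(K, Z) = 120*K + K = 121*K)
-1720 - r(56, -28) = -1720 - 121*56 = -1720 - 1*6776 = -1720 - 6776 = -8496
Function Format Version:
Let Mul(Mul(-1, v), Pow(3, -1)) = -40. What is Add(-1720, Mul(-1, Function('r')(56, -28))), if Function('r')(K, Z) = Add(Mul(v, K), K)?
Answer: -8496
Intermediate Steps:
v = 120 (v = Mul(-3, -40) = 120)
Function('r')(K, Z) = Mul(121, K) (Function('r')(K, Z) = Add(Mul(120, K), K) = Mul(121, K))
Add(-1720, Mul(-1, Function('r')(56, -28))) = Add(-1720, Mul(-1, Mul(121, 56))) = Add(-1720, Mul(-1, 6776)) = Add(-1720, -6776) = -8496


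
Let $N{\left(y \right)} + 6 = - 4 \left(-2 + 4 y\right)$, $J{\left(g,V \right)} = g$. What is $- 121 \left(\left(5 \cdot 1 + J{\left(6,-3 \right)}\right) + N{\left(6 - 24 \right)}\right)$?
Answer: $-36421$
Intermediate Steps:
$N{\left(y \right)} = 2 - 16 y$ ($N{\left(y \right)} = -6 - 4 \left(-2 + 4 y\right) = -6 - \left(-8 + 16 y\right) = 2 - 16 y$)
$- 121 \left(\left(5 \cdot 1 + J{\left(6,-3 \right)}\right) + N{\left(6 - 24 \right)}\right) = - 121 \left(\left(5 \cdot 1 + 6\right) - \left(-2 + 16 \left(6 - 24\right)\right)\right) = - 121 \left(\left(5 + 6\right) - \left(-2 + 16 \left(6 - 24\right)\right)\right) = - 121 \left(11 + \left(2 - -288\right)\right) = - 121 \left(11 + \left(2 + 288\right)\right) = - 121 \left(11 + 290\right) = \left(-121\right) 301 = -36421$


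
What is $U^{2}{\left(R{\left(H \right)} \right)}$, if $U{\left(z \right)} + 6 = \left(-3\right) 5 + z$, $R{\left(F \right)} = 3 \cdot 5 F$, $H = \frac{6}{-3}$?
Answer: $2601$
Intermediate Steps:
$H = -2$ ($H = 6 \left(- \frac{1}{3}\right) = -2$)
$R{\left(F \right)} = 15 F$
$U{\left(z \right)} = -21 + z$ ($U{\left(z \right)} = -6 + \left(\left(-3\right) 5 + z\right) = -6 + \left(-15 + z\right) = -21 + z$)
$U^{2}{\left(R{\left(H \right)} \right)} = \left(-21 + 15 \left(-2\right)\right)^{2} = \left(-21 - 30\right)^{2} = \left(-51\right)^{2} = 2601$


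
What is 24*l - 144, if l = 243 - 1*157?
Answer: 1920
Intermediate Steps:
l = 86 (l = 243 - 157 = 86)
24*l - 144 = 24*86 - 144 = 2064 - 144 = 1920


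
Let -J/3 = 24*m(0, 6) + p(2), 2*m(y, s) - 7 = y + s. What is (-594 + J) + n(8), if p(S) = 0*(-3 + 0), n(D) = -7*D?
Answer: -1118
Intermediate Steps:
m(y, s) = 7/2 + s/2 + y/2 (m(y, s) = 7/2 + (y + s)/2 = 7/2 + (s + y)/2 = 7/2 + (s/2 + y/2) = 7/2 + s/2 + y/2)
p(S) = 0 (p(S) = 0*(-3) = 0)
J = -468 (J = -3*(24*(7/2 + (½)*6 + (½)*0) + 0) = -3*(24*(7/2 + 3 + 0) + 0) = -3*(24*(13/2) + 0) = -3*(156 + 0) = -3*156 = -468)
(-594 + J) + n(8) = (-594 - 468) - 7*8 = -1062 - 56 = -1118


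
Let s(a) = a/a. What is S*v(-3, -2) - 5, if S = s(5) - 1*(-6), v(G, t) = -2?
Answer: -19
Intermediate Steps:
s(a) = 1
S = 7 (S = 1 - 1*(-6) = 1 + 6 = 7)
S*v(-3, -2) - 5 = 7*(-2) - 5 = -14 - 5 = -19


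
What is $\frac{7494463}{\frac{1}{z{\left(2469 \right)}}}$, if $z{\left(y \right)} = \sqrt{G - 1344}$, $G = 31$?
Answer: $7494463 i \sqrt{1313} \approx 2.7156 \cdot 10^{8} i$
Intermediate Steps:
$z{\left(y \right)} = i \sqrt{1313}$ ($z{\left(y \right)} = \sqrt{31 - 1344} = \sqrt{-1313} = i \sqrt{1313}$)
$\frac{7494463}{\frac{1}{z{\left(2469 \right)}}} = \frac{7494463}{\frac{1}{i \sqrt{1313}}} = \frac{7494463}{\left(- \frac{1}{1313}\right) i \sqrt{1313}} = 7494463 i \sqrt{1313}$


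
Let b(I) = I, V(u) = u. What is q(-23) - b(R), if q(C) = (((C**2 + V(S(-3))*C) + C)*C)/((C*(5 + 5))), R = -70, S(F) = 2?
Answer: 116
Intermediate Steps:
q(C) = C**2/10 + 3*C/10 (q(C) = (((C**2 + 2*C) + C)*C)/((C*(5 + 5))) = ((C**2 + 3*C)*C)/((C*10)) = (C*(C**2 + 3*C))/((10*C)) = (C*(C**2 + 3*C))*(1/(10*C)) = C**2/10 + 3*C/10)
q(-23) - b(R) = (1/10)*(-23)*(3 - 23) - 1*(-70) = (1/10)*(-23)*(-20) + 70 = 46 + 70 = 116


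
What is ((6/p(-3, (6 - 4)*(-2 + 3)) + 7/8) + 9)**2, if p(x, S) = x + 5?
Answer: 10609/64 ≈ 165.77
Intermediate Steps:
p(x, S) = 5 + x
((6/p(-3, (6 - 4)*(-2 + 3)) + 7/8) + 9)**2 = ((6/(5 - 3) + 7/8) + 9)**2 = ((6/2 + 7*(1/8)) + 9)**2 = ((6*(1/2) + 7/8) + 9)**2 = ((3 + 7/8) + 9)**2 = (31/8 + 9)**2 = (103/8)**2 = 10609/64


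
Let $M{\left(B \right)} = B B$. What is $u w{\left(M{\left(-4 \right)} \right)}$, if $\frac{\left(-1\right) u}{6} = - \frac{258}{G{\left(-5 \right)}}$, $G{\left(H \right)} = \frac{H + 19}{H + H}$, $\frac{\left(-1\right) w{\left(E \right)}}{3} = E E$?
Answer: $\frac{5944320}{7} \approx 8.4919 \cdot 10^{5}$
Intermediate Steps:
$M{\left(B \right)} = B^{2}$
$w{\left(E \right)} = - 3 E^{2}$ ($w{\left(E \right)} = - 3 E E = - 3 E^{2}$)
$G{\left(H \right)} = \frac{19 + H}{2 H}$
$u = - \frac{7740}{7}$ ($u = - 6 \left(- \frac{258}{\frac{1}{2} \frac{1}{-5} \left(19 - 5\right)}\right) = - 6 \left(- \frac{258}{\frac{1}{2} \left(- \frac{1}{5}\right) 14}\right) = - 6 \left(- \frac{258}{- \frac{7}{5}}\right) = - 6 \left(\left(-258\right) \left(- \frac{5}{7}\right)\right) = \left(-6\right) \frac{1290}{7} = - \frac{7740}{7} \approx -1105.7$)
$u w{\left(M{\left(-4 \right)} \right)} = - \frac{7740 \left(- 3 \left(\left(-4\right)^{2}\right)^{2}\right)}{7} = - \frac{7740 \left(- 3 \cdot 16^{2}\right)}{7} = - \frac{7740 \left(\left(-3\right) 256\right)}{7} = \left(- \frac{7740}{7}\right) \left(-768\right) = \frac{5944320}{7}$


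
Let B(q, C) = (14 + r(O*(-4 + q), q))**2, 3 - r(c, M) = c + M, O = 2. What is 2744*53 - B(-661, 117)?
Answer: -3886632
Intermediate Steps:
r(c, M) = 3 - M - c (r(c, M) = 3 - (c + M) = 3 - (M + c) = 3 + (-M - c) = 3 - M - c)
B(q, C) = (25 - 3*q)**2 (B(q, C) = (14 + (3 - q - 2*(-4 + q)))**2 = (14 + (3 - q - (-8 + 2*q)))**2 = (14 + (3 - q + (8 - 2*q)))**2 = (14 + (11 - 3*q))**2 = (25 - 3*q)**2)
2744*53 - B(-661, 117) = 2744*53 - (-25 + 3*(-661))**2 = 145432 - (-25 - 1983)**2 = 145432 - 1*(-2008)**2 = 145432 - 1*4032064 = 145432 - 4032064 = -3886632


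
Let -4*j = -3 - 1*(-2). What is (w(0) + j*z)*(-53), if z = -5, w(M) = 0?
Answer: 265/4 ≈ 66.250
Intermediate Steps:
j = ¼ (j = -(-3 - 1*(-2))/4 = -(-3 + 2)/4 = -¼*(-1) = ¼ ≈ 0.25000)
(w(0) + j*z)*(-53) = (0 + (¼)*(-5))*(-53) = (0 - 5/4)*(-53) = -5/4*(-53) = 265/4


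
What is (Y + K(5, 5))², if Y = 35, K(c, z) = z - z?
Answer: 1225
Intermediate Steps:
K(c, z) = 0
(Y + K(5, 5))² = (35 + 0)² = 35² = 1225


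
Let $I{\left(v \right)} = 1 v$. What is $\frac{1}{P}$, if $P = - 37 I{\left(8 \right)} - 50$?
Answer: $- \frac{1}{346} \approx -0.0028902$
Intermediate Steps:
$I{\left(v \right)} = v$
$P = -346$ ($P = \left(-37\right) 8 - 50 = -296 - 50 = -346$)
$\frac{1}{P} = \frac{1}{-346} = - \frac{1}{346}$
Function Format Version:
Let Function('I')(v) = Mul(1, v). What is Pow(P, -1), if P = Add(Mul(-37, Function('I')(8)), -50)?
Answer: Rational(-1, 346) ≈ -0.0028902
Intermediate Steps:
Function('I')(v) = v
P = -346 (P = Add(Mul(-37, 8), -50) = Add(-296, -50) = -346)
Pow(P, -1) = Pow(-346, -1) = Rational(-1, 346)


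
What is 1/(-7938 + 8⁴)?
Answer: -1/3842 ≈ -0.00026028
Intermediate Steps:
1/(-7938 + 8⁴) = 1/(-7938 + 4096) = 1/(-3842) = -1/3842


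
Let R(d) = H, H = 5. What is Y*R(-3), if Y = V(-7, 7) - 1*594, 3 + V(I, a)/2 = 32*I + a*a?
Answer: -4750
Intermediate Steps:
V(I, a) = -6 + 2*a² + 64*I (V(I, a) = -6 + 2*(32*I + a*a) = -6 + 2*(32*I + a²) = -6 + 2*(a² + 32*I) = -6 + (2*a² + 64*I) = -6 + 2*a² + 64*I)
R(d) = 5
Y = -950 (Y = (-6 + 2*7² + 64*(-7)) - 1*594 = (-6 + 2*49 - 448) - 594 = (-6 + 98 - 448) - 594 = -356 - 594 = -950)
Y*R(-3) = -950*5 = -4750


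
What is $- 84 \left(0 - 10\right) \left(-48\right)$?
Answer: $-40320$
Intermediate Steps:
$- 84 \left(0 - 10\right) \left(-48\right) = \left(-84\right) \left(-10\right) \left(-48\right) = 840 \left(-48\right) = -40320$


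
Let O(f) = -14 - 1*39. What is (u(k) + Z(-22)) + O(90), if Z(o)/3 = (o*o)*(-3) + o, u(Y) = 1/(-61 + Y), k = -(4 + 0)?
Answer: -290876/65 ≈ -4475.0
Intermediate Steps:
O(f) = -53 (O(f) = -14 - 39 = -53)
k = -4 (k = -1*4 = -4)
Z(o) = -9*o² + 3*o (Z(o) = 3*((o*o)*(-3) + o) = 3*(o²*(-3) + o) = 3*(-3*o² + o) = 3*(o - 3*o²) = -9*o² + 3*o)
(u(k) + Z(-22)) + O(90) = (1/(-61 - 4) + 3*(-22)*(1 - 3*(-22))) - 53 = (1/(-65) + 3*(-22)*(1 + 66)) - 53 = (-1/65 + 3*(-22)*67) - 53 = (-1/65 - 4422) - 53 = -287431/65 - 53 = -290876/65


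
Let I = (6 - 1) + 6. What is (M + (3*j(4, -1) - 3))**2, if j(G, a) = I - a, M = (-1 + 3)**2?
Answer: 1369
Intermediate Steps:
M = 4 (M = 2**2 = 4)
I = 11 (I = 5 + 6 = 11)
j(G, a) = 11 - a
(M + (3*j(4, -1) - 3))**2 = (4 + (3*(11 - 1*(-1)) - 3))**2 = (4 + (3*(11 + 1) - 3))**2 = (4 + (3*12 - 3))**2 = (4 + (36 - 3))**2 = (4 + 33)**2 = 37**2 = 1369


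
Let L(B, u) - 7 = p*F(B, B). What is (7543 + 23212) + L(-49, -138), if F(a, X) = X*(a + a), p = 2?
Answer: 40366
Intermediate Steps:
F(a, X) = 2*X*a (F(a, X) = X*(2*a) = 2*X*a)
L(B, u) = 7 + 4*B² (L(B, u) = 7 + 2*(2*B*B) = 7 + 2*(2*B²) = 7 + 4*B²)
(7543 + 23212) + L(-49, -138) = (7543 + 23212) + (7 + 4*(-49)²) = 30755 + (7 + 4*2401) = 30755 + (7 + 9604) = 30755 + 9611 = 40366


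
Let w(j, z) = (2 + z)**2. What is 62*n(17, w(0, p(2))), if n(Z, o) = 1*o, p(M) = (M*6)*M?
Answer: 41912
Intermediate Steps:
p(M) = 6*M**2 (p(M) = (6*M)*M = 6*M**2)
n(Z, o) = o
62*n(17, w(0, p(2))) = 62*(2 + 6*2**2)**2 = 62*(2 + 6*4)**2 = 62*(2 + 24)**2 = 62*26**2 = 62*676 = 41912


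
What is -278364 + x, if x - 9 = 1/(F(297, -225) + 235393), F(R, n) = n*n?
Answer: -79614540389/286018 ≈ -2.7836e+5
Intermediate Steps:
F(R, n) = n**2
x = 2574163/286018 (x = 9 + 1/((-225)**2 + 235393) = 9 + 1/(50625 + 235393) = 9 + 1/286018 = 2574163/286018 ≈ 9.0000)
-278364 + x = -278364 + 2574163/286018 = -79614540389/286018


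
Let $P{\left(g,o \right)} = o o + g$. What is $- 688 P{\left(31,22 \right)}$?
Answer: $-354320$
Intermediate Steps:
$P{\left(g,o \right)} = g + o^{2}$ ($P{\left(g,o \right)} = o^{2} + g = g + o^{2}$)
$- 688 P{\left(31,22 \right)} = - 688 \left(31 + 22^{2}\right) = - 688 \left(31 + 484\right) = \left(-688\right) 515 = -354320$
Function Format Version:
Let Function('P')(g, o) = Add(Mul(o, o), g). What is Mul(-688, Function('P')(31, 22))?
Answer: -354320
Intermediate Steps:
Function('P')(g, o) = Add(g, Pow(o, 2)) (Function('P')(g, o) = Add(Pow(o, 2), g) = Add(g, Pow(o, 2)))
Mul(-688, Function('P')(31, 22)) = Mul(-688, Add(31, Pow(22, 2))) = Mul(-688, Add(31, 484)) = Mul(-688, 515) = -354320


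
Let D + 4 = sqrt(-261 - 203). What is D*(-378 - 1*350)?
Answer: 2912 - 2912*I*sqrt(29) ≈ 2912.0 - 15682.0*I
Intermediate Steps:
D = -4 + 4*I*sqrt(29) (D = -4 + sqrt(-261 - 203) = -4 + sqrt(-464) = -4 + 4*I*sqrt(29) ≈ -4.0 + 21.541*I)
D*(-378 - 1*350) = (-4 + 4*I*sqrt(29))*(-378 - 1*350) = (-4 + 4*I*sqrt(29))*(-378 - 350) = (-4 + 4*I*sqrt(29))*(-728) = 2912 - 2912*I*sqrt(29)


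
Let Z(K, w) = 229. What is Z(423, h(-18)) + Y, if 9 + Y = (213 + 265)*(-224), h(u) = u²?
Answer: -106852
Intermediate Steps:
Y = -107081 (Y = -9 + (213 + 265)*(-224) = -9 + 478*(-224) = -9 - 107072 = -107081)
Z(423, h(-18)) + Y = 229 - 107081 = -106852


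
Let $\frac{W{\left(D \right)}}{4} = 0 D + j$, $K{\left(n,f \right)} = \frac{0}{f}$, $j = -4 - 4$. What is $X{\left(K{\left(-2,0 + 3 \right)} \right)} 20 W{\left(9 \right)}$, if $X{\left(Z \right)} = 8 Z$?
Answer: $0$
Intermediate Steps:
$j = -8$
$K{\left(n,f \right)} = 0$
$W{\left(D \right)} = -32$ ($W{\left(D \right)} = 4 \left(0 D - 8\right) = 4 \left(0 - 8\right) = 4 \left(-8\right) = -32$)
$X{\left(K{\left(-2,0 + 3 \right)} \right)} 20 W{\left(9 \right)} = 8 \cdot 0 \cdot 20 \left(-32\right) = 0 \cdot 20 \left(-32\right) = 0 \left(-32\right) = 0$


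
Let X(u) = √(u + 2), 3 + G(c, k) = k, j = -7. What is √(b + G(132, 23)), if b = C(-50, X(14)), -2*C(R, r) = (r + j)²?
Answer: √62/2 ≈ 3.9370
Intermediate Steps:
G(c, k) = -3 + k
X(u) = √(2 + u)
C(R, r) = -(-7 + r)²/2 (C(R, r) = -(r - 7)²/2 = -(-7 + r)²/2)
b = -9/2 (b = -(-7 + √(2 + 14))²/2 = -(-7 + √16)²/2 = -(-7 + 4)²/2 = -½*(-3)² = -½*9 = -9/2 ≈ -4.5000)
√(b + G(132, 23)) = √(-9/2 + (-3 + 23)) = √(-9/2 + 20) = √(31/2) = √62/2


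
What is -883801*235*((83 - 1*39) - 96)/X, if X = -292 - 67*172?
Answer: -2700012055/2954 ≈ -9.1402e+5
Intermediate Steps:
X = -11816 (X = -292 - 11524 = -11816)
-883801*235*((83 - 1*39) - 96)/X = -883801/((-11816*1/(235*((83 - 1*39) - 96)))) = -883801/((-11816*1/(235*((83 - 39) - 96)))) = -883801/((-11816*1/(235*(44 - 96)))) = -883801/((-11816/(235*(-52)))) = -883801/((-11816/(-12220))) = -883801/((-11816*(-1/12220))) = -883801/2954/3055 = -883801*3055/2954 = -2700012055/2954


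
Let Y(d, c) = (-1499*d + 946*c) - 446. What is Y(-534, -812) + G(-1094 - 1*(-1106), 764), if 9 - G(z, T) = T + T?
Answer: 30349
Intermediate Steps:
G(z, T) = 9 - 2*T (G(z, T) = 9 - (T + T) = 9 - 2*T)
Y(d, c) = -446 - 1499*d + 946*c
Y(-534, -812) + G(-1094 - 1*(-1106), 764) = (-446 - 1499*(-534) + 946*(-812)) + (9 - 2*764) = (-446 + 800466 - 768152) + (9 - 1528) = 31868 - 1519 = 30349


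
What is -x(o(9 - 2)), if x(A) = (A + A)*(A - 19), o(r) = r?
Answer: 168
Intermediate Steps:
x(A) = 2*A*(-19 + A) (x(A) = (2*A)*(-19 + A) = 2*A*(-19 + A))
-x(o(9 - 2)) = -2*(9 - 2)*(-19 + (9 - 2)) = -2*7*(-19 + 7) = -2*7*(-12) = -1*(-168) = 168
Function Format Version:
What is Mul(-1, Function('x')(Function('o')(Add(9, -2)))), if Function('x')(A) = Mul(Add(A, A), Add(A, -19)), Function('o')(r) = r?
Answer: 168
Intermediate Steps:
Function('x')(A) = Mul(2, A, Add(-19, A)) (Function('x')(A) = Mul(Mul(2, A), Add(-19, A)) = Mul(2, A, Add(-19, A)))
Mul(-1, Function('x')(Function('o')(Add(9, -2)))) = Mul(-1, Mul(2, Add(9, -2), Add(-19, Add(9, -2)))) = Mul(-1, Mul(2, 7, Add(-19, 7))) = Mul(-1, Mul(2, 7, -12)) = Mul(-1, -168) = 168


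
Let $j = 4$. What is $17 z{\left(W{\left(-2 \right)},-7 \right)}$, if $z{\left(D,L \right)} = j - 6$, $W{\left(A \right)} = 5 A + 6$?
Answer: $-34$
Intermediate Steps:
$W{\left(A \right)} = 6 + 5 A$
$z{\left(D,L \right)} = -2$ ($z{\left(D,L \right)} = 4 - 6 = -2$)
$17 z{\left(W{\left(-2 \right)},-7 \right)} = 17 \left(-2\right) = -34$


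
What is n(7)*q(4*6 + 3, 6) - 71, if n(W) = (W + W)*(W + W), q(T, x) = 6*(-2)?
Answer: -2423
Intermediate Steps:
q(T, x) = -12
n(W) = 4*W² (n(W) = (2*W)*(2*W) = 4*W²)
n(7)*q(4*6 + 3, 6) - 71 = (4*7²)*(-12) - 71 = (4*49)*(-12) - 71 = 196*(-12) - 71 = -2352 - 71 = -2423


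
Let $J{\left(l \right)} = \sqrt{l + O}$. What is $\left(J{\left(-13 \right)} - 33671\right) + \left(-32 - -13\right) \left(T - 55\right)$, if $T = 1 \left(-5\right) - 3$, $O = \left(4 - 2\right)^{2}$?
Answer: $-32474 + 3 i \approx -32474.0 + 3.0 i$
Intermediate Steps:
$O = 4$ ($O = 2^{2} = 4$)
$T = -8$ ($T = -5 - 3 = -8$)
$J{\left(l \right)} = \sqrt{4 + l}$ ($J{\left(l \right)} = \sqrt{l + 4} = \sqrt{4 + l}$)
$\left(J{\left(-13 \right)} - 33671\right) + \left(-32 - -13\right) \left(T - 55\right) = \left(\sqrt{4 - 13} - 33671\right) + \left(-32 - -13\right) \left(-8 - 55\right) = \left(\sqrt{-9} - 33671\right) + \left(-32 + 13\right) \left(-63\right) = \left(3 i - 33671\right) - -1197 = \left(-33671 + 3 i\right) + 1197 = -32474 + 3 i$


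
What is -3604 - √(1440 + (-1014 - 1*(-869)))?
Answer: -3604 - √1295 ≈ -3640.0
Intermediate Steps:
-3604 - √(1440 + (-1014 - 1*(-869))) = -3604 - √(1440 + (-1014 + 869)) = -3604 - √(1440 - 145) = -3604 - √1295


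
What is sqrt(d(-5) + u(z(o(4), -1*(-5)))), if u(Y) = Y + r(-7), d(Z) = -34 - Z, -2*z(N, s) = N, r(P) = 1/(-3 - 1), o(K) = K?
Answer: 5*I*sqrt(5)/2 ≈ 5.5902*I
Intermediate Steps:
r(P) = -1/4 (r(P) = 1/(-4) = -1/4)
z(N, s) = -N/2
u(Y) = -1/4 + Y (u(Y) = Y - 1/4 = -1/4 + Y)
sqrt(d(-5) + u(z(o(4), -1*(-5)))) = sqrt((-34 - 1*(-5)) + (-1/4 - 1/2*4)) = sqrt((-34 + 5) + (-1/4 - 2)) = sqrt(-29 - 9/4) = sqrt(-125/4) = 5*I*sqrt(5)/2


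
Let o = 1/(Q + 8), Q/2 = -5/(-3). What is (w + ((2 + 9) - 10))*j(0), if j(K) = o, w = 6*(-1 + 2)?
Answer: 21/34 ≈ 0.61765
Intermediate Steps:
Q = 10/3 (Q = 2*(-5/(-3)) = 2*(-5*(-1/3)) = 2*(5/3) = 10/3 ≈ 3.3333)
w = 6 (w = 6*1 = 6)
o = 3/34 (o = 1/(10/3 + 8) = 1/(34/3) = 3/34 ≈ 0.088235)
j(K) = 3/34
(w + ((2 + 9) - 10))*j(0) = (6 + ((2 + 9) - 10))*(3/34) = (6 + (11 - 10))*(3/34) = (6 + 1)*(3/34) = 7*(3/34) = 21/34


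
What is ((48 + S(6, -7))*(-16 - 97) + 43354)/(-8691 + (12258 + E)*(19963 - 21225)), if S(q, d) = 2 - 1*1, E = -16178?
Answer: 2909/379873 ≈ 0.0076578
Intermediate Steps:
S(q, d) = 1 (S(q, d) = 2 - 1 = 1)
((48 + S(6, -7))*(-16 - 97) + 43354)/(-8691 + (12258 + E)*(19963 - 21225)) = ((48 + 1)*(-16 - 97) + 43354)/(-8691 + (12258 - 16178)*(19963 - 21225)) = (49*(-113) + 43354)/(-8691 - 3920*(-1262)) = (-5537 + 43354)/(-8691 + 4947040) = 37817/4938349 = 37817*(1/4938349) = 2909/379873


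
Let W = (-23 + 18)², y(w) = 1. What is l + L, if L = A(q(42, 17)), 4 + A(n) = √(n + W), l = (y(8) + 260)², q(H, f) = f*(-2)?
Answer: 68117 + 3*I ≈ 68117.0 + 3.0*I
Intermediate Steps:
q(H, f) = -2*f
W = 25 (W = (-5)² = 25)
l = 68121 (l = (1 + 260)² = 261² = 68121)
A(n) = -4 + √(25 + n) (A(n) = -4 + √(n + 25) = -4 + √(25 + n))
L = -4 + 3*I (L = -4 + √(25 - 2*17) = -4 + √(25 - 34) = -4 + √(-9) = -4 + 3*I ≈ -4.0 + 3.0*I)
l + L = 68121 + (-4 + 3*I) = 68117 + 3*I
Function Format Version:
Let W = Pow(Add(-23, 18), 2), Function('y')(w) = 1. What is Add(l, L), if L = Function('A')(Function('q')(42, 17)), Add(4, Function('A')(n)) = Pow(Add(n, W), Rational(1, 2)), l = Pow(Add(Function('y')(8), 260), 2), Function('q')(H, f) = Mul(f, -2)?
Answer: Add(68117, Mul(3, I)) ≈ Add(68117., Mul(3.0000, I))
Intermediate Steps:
Function('q')(H, f) = Mul(-2, f)
W = 25 (W = Pow(-5, 2) = 25)
l = 68121 (l = Pow(Add(1, 260), 2) = Pow(261, 2) = 68121)
Function('A')(n) = Add(-4, Pow(Add(25, n), Rational(1, 2))) (Function('A')(n) = Add(-4, Pow(Add(n, 25), Rational(1, 2))) = Add(-4, Pow(Add(25, n), Rational(1, 2))))
L = Add(-4, Mul(3, I)) (L = Add(-4, Pow(Add(25, Mul(-2, 17)), Rational(1, 2))) = Add(-4, Pow(Add(25, -34), Rational(1, 2))) = Add(-4, Pow(-9, Rational(1, 2))) = Add(-4, Mul(3, I)) ≈ Add(-4.0000, Mul(3.0000, I)))
Add(l, L) = Add(68121, Add(-4, Mul(3, I))) = Add(68117, Mul(3, I))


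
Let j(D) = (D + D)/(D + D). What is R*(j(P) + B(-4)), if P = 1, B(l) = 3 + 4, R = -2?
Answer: -16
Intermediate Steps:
B(l) = 7
j(D) = 1 (j(D) = (2*D)/((2*D)) = (2*D)*(1/(2*D)) = 1)
R*(j(P) + B(-4)) = -2*(1 + 7) = -2*8 = -16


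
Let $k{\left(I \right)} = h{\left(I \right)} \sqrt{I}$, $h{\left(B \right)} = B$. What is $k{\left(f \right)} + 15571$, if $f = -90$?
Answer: $15571 - 270 i \sqrt{10} \approx 15571.0 - 853.82 i$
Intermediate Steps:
$k{\left(I \right)} = I^{\frac{3}{2}}$ ($k{\left(I \right)} = I \sqrt{I} = I^{\frac{3}{2}}$)
$k{\left(f \right)} + 15571 = \left(-90\right)^{\frac{3}{2}} + 15571 = - 270 i \sqrt{10} + 15571 = 15571 - 270 i \sqrt{10}$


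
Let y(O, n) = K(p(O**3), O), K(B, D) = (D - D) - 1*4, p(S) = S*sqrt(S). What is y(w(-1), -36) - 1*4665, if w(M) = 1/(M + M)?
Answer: -4669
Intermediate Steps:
p(S) = S**(3/2)
K(B, D) = -4 (K(B, D) = 0 - 4 = -4)
w(M) = 1/(2*M)
y(O, n) = -4
y(w(-1), -36) - 1*4665 = -4 - 1*4665 = -4 - 4665 = -4669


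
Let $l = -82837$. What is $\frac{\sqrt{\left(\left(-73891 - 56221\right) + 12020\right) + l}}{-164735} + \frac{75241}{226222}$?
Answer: $\frac{75241}{226222} - \frac{i \sqrt{200929}}{164735} \approx 0.3326 - 0.002721 i$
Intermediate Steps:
$\frac{\sqrt{\left(\left(-73891 - 56221\right) + 12020\right) + l}}{-164735} + \frac{75241}{226222} = \frac{\sqrt{\left(\left(-73891 - 56221\right) + 12020\right) - 82837}}{-164735} + \frac{75241}{226222} = \sqrt{\left(-130112 + 12020\right) - 82837} \left(- \frac{1}{164735}\right) + 75241 \cdot \frac{1}{226222} = \sqrt{-118092 - 82837} \left(- \frac{1}{164735}\right) + \frac{75241}{226222} = \sqrt{-200929} \left(- \frac{1}{164735}\right) + \frac{75241}{226222} = i \sqrt{200929} \left(- \frac{1}{164735}\right) + \frac{75241}{226222} = - \frac{i \sqrt{200929}}{164735} + \frac{75241}{226222} = \frac{75241}{226222} - \frac{i \sqrt{200929}}{164735}$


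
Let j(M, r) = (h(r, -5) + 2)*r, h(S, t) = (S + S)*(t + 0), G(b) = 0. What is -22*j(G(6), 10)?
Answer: 21560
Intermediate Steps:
h(S, t) = 2*S*t (h(S, t) = (2*S)*t = 2*S*t)
j(M, r) = r*(2 - 10*r) (j(M, r) = (2*r*(-5) + 2)*r = (-10*r + 2)*r = (2 - 10*r)*r = r*(2 - 10*r))
-22*j(G(6), 10) = -44*10*(1 - 5*10) = -44*10*(1 - 50) = -44*10*(-49) = -22*(-980) = 21560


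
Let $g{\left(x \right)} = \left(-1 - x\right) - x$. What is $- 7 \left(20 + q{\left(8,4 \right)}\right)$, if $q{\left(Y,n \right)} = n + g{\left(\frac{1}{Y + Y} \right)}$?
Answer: $- \frac{1281}{8} \approx -160.13$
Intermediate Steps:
$g{\left(x \right)} = -1 - 2 x$
$q{\left(Y,n \right)} = -1 + n - \frac{1}{Y}$ ($q{\left(Y,n \right)} = n - \left(1 + \frac{2}{Y + Y}\right) = n - \left(1 + \frac{2}{2 Y}\right) = n - \left(1 + 2 \frac{1}{2 Y}\right) = n - \left(1 + \frac{1}{Y}\right) = -1 + n - \frac{1}{Y}$)
$- 7 \left(20 + q{\left(8,4 \right)}\right) = - 7 \left(20 - - \frac{23}{8}\right) = - 7 \left(20 + \frac{23}{8}\right) = \left(-7\right) \frac{183}{8} = - \frac{1281}{8}$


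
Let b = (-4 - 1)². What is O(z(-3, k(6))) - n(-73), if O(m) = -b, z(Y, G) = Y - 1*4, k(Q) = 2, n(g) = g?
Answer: 48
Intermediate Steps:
b = 25 (b = (-5)² = 25)
z(Y, G) = -4 + Y (z(Y, G) = Y - 4 = -4 + Y)
O(m) = -25 (O(m) = -1*25 = -25)
O(z(-3, k(6))) - n(-73) = -25 - 1*(-73) = -25 + 73 = 48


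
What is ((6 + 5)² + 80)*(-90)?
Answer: -18090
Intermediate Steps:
((6 + 5)² + 80)*(-90) = (11² + 80)*(-90) = (121 + 80)*(-90) = 201*(-90) = -18090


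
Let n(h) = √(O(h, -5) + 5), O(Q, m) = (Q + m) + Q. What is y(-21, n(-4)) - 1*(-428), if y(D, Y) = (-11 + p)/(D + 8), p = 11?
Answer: 428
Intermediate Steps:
O(Q, m) = m + 2*Q
n(h) = √2*√h (n(h) = √((-5 + 2*h) + 5) = √(2*h) = √2*√h)
y(D, Y) = 0 (y(D, Y) = (-11 + 11)/(D + 8) = 0/(8 + D) = 0)
y(-21, n(-4)) - 1*(-428) = 0 - 1*(-428) = 0 + 428 = 428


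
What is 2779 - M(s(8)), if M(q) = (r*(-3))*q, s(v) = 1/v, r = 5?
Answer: 22247/8 ≈ 2780.9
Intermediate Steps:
M(q) = -15*q (M(q) = (5*(-3))*q = -15*q)
2779 - M(s(8)) = 2779 - (-15)/8 = 2779 - 1*(-15/8) = 2779 + 15/8 = 22247/8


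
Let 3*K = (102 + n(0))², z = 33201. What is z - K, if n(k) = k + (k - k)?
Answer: 29733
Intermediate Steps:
n(k) = k (n(k) = k + 0 = k)
K = 3468 (K = (102 + 0)²/3 = (⅓)*102² = (⅓)*10404 = 3468)
z - K = 33201 - 1*3468 = 33201 - 3468 = 29733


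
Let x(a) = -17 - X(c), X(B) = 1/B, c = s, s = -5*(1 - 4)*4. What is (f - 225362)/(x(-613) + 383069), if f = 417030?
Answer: 11500080/22983119 ≈ 0.50037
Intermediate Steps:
s = 60 (s = -5*(-3)*4 = 15*4 = 60)
c = 60
x(a) = -1021/60 (x(a) = -17 - 1/60 = -1021/60)
(f - 225362)/(x(-613) + 383069) = (417030 - 225362)/(-1021/60 + 383069) = 191668/(22983119/60) = 191668*(60/22983119) = 11500080/22983119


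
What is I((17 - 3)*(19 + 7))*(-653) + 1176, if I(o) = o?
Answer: -236516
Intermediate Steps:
I((17 - 3)*(19 + 7))*(-653) + 1176 = ((17 - 3)*(19 + 7))*(-653) + 1176 = (14*26)*(-653) + 1176 = 364*(-653) + 1176 = -237692 + 1176 = -236516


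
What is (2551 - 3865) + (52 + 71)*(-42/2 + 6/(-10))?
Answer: -19854/5 ≈ -3970.8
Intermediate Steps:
(2551 - 3865) + (52 + 71)*(-42/2 + 6/(-10)) = -1314 + 123*(-42*½ + 6*(-⅒)) = -1314 + 123*(-21 - ⅗) = -1314 + 123*(-108/5) = -1314 - 13284/5 = -19854/5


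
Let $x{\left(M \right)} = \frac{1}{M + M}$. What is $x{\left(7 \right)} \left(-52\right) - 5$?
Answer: $- \frac{61}{7} \approx -8.7143$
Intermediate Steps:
$x{\left(M \right)} = \frac{1}{2 M}$
$x{\left(7 \right)} \left(-52\right) - 5 = \frac{1}{2 \cdot 7} \left(-52\right) - 5 = \frac{1}{2} \cdot \frac{1}{7} \left(-52\right) - 5 = \frac{1}{14} \left(-52\right) - 5 = - \frac{26}{7} - 5 = - \frac{61}{7}$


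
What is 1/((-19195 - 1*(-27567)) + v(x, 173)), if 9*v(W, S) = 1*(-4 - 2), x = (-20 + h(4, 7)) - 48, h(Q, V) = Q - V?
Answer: 3/25114 ≈ 0.00011946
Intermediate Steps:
x = -71 (x = (-20 + (4 - 1*7)) - 48 = (-20 + (4 - 7)) - 48 = (-20 - 3) - 48 = -23 - 48 = -71)
v(W, S) = -⅔ (v(W, S) = (1*(-4 - 2))/9 = (1*(-6))/9 = (⅑)*(-6) = -⅔)
1/((-19195 - 1*(-27567)) + v(x, 173)) = 1/((-19195 - 1*(-27567)) - ⅔) = 1/((-19195 + 27567) - ⅔) = 1/(8372 - ⅔) = 1/(25114/3) = 3/25114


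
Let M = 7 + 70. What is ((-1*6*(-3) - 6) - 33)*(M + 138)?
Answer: -4515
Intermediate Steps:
M = 77
((-1*6*(-3) - 6) - 33)*(M + 138) = ((-1*6*(-3) - 6) - 33)*(77 + 138) = ((-6*(-3) - 6) - 33)*215 = ((18 - 6) - 33)*215 = (12 - 33)*215 = -21*215 = -4515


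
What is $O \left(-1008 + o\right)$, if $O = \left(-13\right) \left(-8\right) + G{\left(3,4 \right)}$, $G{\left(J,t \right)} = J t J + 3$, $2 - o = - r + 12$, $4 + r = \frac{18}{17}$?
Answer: $- \frac{2481908}{17} \approx -1.4599 \cdot 10^{5}$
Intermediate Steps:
$r = - \frac{50}{17}$ ($r = -4 + \frac{18}{17} = - \frac{50}{17} \approx -2.9412$)
$o = - \frac{220}{17}$ ($o = 2 - \left(\left(-1\right) \left(- \frac{50}{17}\right) + 12\right) = 2 - \left(\frac{50}{17} + 12\right) = 2 - \frac{254}{17} = - \frac{220}{17} \approx -12.941$)
$G{\left(J,t \right)} = 3 + t J^{2}$ ($G{\left(J,t \right)} = t J^{2} + 3 = 3 + t J^{2}$)
$O = 143$ ($O = \left(-13\right) \left(-8\right) + \left(3 + 4 \cdot 3^{2}\right) = 104 + \left(3 + 4 \cdot 9\right) = 104 + \left(3 + 36\right) = 104 + 39 = 143$)
$O \left(-1008 + o\right) = 143 \left(-1008 - \frac{220}{17}\right) = 143 \left(- \frac{17356}{17}\right) = - \frac{2481908}{17}$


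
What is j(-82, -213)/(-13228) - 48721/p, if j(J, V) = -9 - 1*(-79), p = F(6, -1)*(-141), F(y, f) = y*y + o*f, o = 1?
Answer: 322067969/32640090 ≈ 9.8672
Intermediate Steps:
F(y, f) = f + y**2 (F(y, f) = y*y + 1*f = y**2 + f = f + y**2)
p = -4935 (p = (-1 + 6**2)*(-141) = (-1 + 36)*(-141) = 35*(-141) = -4935)
j(J, V) = 70 (j(J, V) = -9 + 79 = 70)
j(-82, -213)/(-13228) - 48721/p = 70/(-13228) - 48721/(-4935) = 70*(-1/13228) - 48721*(-1/4935) = -35/6614 + 48721/4935 = 322067969/32640090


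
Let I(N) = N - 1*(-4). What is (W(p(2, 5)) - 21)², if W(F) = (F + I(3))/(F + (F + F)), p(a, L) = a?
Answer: 1521/4 ≈ 380.25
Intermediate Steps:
I(N) = 4 + N (I(N) = N + 4 = 4 + N)
W(F) = (7 + F)/(3*F) (W(F) = (F + (4 + 3))/(F + (F + F)) = (F + 7)/(F + 2*F) = (7 + F)/((3*F)) = (7 + F)*(1/(3*F)) = (7 + F)/(3*F))
(W(p(2, 5)) - 21)² = ((⅓)*(7 + 2)/2 - 21)² = ((⅓)*(½)*9 - 21)² = (3/2 - 21)² = (-39/2)² = 1521/4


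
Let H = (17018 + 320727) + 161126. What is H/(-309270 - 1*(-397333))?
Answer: 498871/88063 ≈ 5.6649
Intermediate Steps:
H = 498871 (H = 337745 + 161126 = 498871)
H/(-309270 - 1*(-397333)) = 498871/(-309270 - 1*(-397333)) = 498871/(-309270 + 397333) = 498871/88063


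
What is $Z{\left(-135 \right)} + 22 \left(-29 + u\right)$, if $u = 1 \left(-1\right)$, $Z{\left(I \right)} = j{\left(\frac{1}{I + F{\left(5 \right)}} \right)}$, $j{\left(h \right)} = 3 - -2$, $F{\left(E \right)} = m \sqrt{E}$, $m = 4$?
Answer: $-655$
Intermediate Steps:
$F{\left(E \right)} = 4 \sqrt{E}$
$j{\left(h \right)} = 5$ ($j{\left(h \right)} = 3 + 2 = 5$)
$Z{\left(I \right)} = 5$
$u = -1$
$Z{\left(-135 \right)} + 22 \left(-29 + u\right) = 5 + 22 \left(-29 - 1\right) = 5 + 22 \left(-30\right) = 5 - 660 = -655$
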